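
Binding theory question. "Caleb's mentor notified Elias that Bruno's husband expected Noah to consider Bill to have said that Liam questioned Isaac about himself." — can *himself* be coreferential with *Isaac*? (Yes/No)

*himself* is a reflexive; Principle A requires it to be bound within its binding domain — the clause headed by 'questioned'.
— Isaac: object of the clause headed by 'questioned'; c-commands the reflexive within its binding domain — allowed (Principle A).

Yes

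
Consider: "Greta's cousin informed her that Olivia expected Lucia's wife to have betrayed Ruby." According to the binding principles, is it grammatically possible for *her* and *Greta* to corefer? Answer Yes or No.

*her* is a pronoun; Principle B requires it to be free in its binding domain — the matrix clause.
— Greta: possessor inside the subject DP of the matrix clause; does not c-command the pronoun — Principle B does not apply; allowed.

Yes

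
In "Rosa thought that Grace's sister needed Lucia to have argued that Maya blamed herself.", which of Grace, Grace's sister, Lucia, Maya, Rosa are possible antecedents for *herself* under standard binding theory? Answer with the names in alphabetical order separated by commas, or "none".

Maya

*herself* is a reflexive; Principle A requires it to be bound within its binding domain — the clause headed by 'blamed'.
— Grace: possessor inside the subject DP of the clause headed by 'needed'; does not c-command the reflexive — cannot bind it (Principle A).
— Grace's sister: subject of the clause headed by 'needed'; c-commands the reflexive but lies outside its binding domain — cannot bind it (Principle A).
— Lucia: subject of the clause headed by 'argued'; c-commands the reflexive but lies outside its binding domain — cannot bind it (Principle A).
— Maya: subject of the clause headed by 'blamed'; c-commands the reflexive within its binding domain — allowed (Principle A).
— Rosa: subject of the matrix clause; c-commands the reflexive but lies outside its binding domain — cannot bind it (Principle A).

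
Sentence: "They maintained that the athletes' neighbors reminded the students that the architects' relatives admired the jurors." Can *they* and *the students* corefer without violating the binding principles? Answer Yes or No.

No

*the students* is an R-expression; Principle C requires it to be free (not bound by any c-commanding expression).
— they: subject of the matrix clause; the pronoun c-commands the R-expression — coreference blocked (Principle C).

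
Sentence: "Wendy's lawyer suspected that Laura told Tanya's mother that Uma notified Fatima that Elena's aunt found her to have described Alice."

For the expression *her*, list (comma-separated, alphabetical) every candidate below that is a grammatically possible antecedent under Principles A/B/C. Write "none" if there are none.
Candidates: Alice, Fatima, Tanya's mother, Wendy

*her* is a pronoun; Principle B requires it to be free in its binding domain — the clause headed by 'found'.
— Alice: object of the clause headed by 'described'; is c-commanded by the pronoun; coreference would bind this R-expression — blocked (Principle C).
— Fatima: object of the clause headed by 'notified'; c-commands the pronoun but lies outside its binding domain — allowed.
— Tanya's mother: object of the clause headed by 'told'; c-commands the pronoun but lies outside its binding domain — allowed.
— Wendy: possessor inside the subject DP of the matrix clause; does not c-command the pronoun — Principle B does not apply; allowed.

Fatima, Tanya's mother, Wendy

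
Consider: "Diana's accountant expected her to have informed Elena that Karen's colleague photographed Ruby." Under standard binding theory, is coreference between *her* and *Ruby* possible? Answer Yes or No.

*Ruby* is an R-expression; Principle C requires it to be free (not bound by any c-commanding expression).
— her: subject of the clause headed by 'informed'; the pronoun c-commands the R-expression — coreference blocked (Principle C).

No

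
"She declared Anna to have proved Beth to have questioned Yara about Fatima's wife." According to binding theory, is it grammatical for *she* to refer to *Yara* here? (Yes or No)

No

*Yara* is an R-expression; Principle C requires it to be free (not bound by any c-commanding expression).
— she: subject of the matrix clause; the pronoun c-commands the R-expression — coreference blocked (Principle C).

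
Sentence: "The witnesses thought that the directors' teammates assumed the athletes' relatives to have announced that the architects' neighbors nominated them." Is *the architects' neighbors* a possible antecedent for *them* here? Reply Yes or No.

*them* is a pronoun; Principle B requires it to be free in its binding domain — the clause headed by 'nominated'.
— the architects' neighbors: subject of the clause headed by 'nominated'; c-commands the pronoun within its binding domain — blocked (Principle B).

No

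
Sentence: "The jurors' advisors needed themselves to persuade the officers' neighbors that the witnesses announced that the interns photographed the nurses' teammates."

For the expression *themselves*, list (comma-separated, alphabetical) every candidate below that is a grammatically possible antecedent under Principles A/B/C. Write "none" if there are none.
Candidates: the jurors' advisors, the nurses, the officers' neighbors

*themselves* is a reflexive; Principle A requires it to be bound within its binding domain — the matrix clause.
— the jurors' advisors: subject of the matrix clause; c-commands the reflexive within its binding domain — allowed (Principle A).
— the nurses: possessor inside the object DP of the clause headed by 'photographed'; does not c-command the reflexive — cannot bind it (Principle A).
— the officers' neighbors: object of the clause headed by 'persuade'; does not c-command the reflexive — cannot bind it (Principle A).

the jurors' advisors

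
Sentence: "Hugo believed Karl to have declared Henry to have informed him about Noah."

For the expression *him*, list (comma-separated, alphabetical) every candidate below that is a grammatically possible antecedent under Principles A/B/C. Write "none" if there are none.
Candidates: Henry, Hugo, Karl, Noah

Hugo, Karl

*him* is a pronoun; Principle B requires it to be free in its binding domain — the clause headed by 'informed'.
— Henry: subject of the clause headed by 'informed'; c-commands the pronoun within its binding domain — blocked (Principle B).
— Hugo: subject of the matrix clause; c-commands the pronoun but lies outside its binding domain — allowed.
— Karl: subject of the clause headed by 'declared'; c-commands the pronoun but lies outside its binding domain — allowed.
— Noah: second object of the clause headed by 'informed'; is c-commanded by the pronoun; coreference would bind this R-expression — blocked (Principle C).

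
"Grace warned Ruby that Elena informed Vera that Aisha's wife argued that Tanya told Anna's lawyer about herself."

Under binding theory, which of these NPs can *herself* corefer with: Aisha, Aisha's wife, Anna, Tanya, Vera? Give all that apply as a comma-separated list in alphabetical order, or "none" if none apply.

Tanya

*herself* is a reflexive; Principle A requires it to be bound within its binding domain — the clause headed by 'told'.
— Aisha: possessor inside the subject DP of the clause headed by 'argued'; does not c-command the reflexive — cannot bind it (Principle A).
— Aisha's wife: subject of the clause headed by 'argued'; c-commands the reflexive but lies outside its binding domain — cannot bind it (Principle A).
— Anna: possessor inside the object DP of the clause headed by 'told'; does not c-command the reflexive — cannot bind it (Principle A).
— Tanya: subject of the clause headed by 'told'; c-commands the reflexive within its binding domain — allowed (Principle A).
— Vera: object of the clause headed by 'informed'; c-commands the reflexive but lies outside its binding domain — cannot bind it (Principle A).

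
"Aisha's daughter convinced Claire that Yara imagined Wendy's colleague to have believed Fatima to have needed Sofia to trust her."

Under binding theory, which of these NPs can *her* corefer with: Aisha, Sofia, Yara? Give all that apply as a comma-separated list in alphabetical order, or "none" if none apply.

Aisha, Yara

*her* is a pronoun; Principle B requires it to be free in its binding domain — the clause headed by 'trust'.
— Aisha: possessor inside the subject DP of the matrix clause; does not c-command the pronoun — Principle B does not apply; allowed.
— Sofia: subject of the clause headed by 'trust'; c-commands the pronoun within its binding domain — blocked (Principle B).
— Yara: subject of the clause headed by 'imagined'; c-commands the pronoun but lies outside its binding domain — allowed.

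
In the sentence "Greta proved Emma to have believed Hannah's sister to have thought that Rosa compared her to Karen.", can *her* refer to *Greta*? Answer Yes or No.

Yes

*her* is a pronoun; Principle B requires it to be free in its binding domain — the clause headed by 'compared'.
— Greta: subject of the matrix clause; c-commands the pronoun but lies outside its binding domain — allowed.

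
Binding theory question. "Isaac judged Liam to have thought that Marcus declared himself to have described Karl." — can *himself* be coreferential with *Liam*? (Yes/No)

No

*himself* is a reflexive; Principle A requires it to be bound within its binding domain — the clause headed by 'declared'.
— Liam: subject of the clause headed by 'thought'; c-commands the reflexive but lies outside its binding domain — cannot bind it (Principle A).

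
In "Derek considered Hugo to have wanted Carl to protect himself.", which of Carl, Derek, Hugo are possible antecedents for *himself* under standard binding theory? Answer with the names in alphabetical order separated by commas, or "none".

Carl

*himself* is a reflexive; Principle A requires it to be bound within its binding domain — the clause headed by 'protect'.
— Carl: subject of the clause headed by 'protect'; c-commands the reflexive within its binding domain — allowed (Principle A).
— Derek: subject of the matrix clause; c-commands the reflexive but lies outside its binding domain — cannot bind it (Principle A).
— Hugo: subject of the clause headed by 'wanted'; c-commands the reflexive but lies outside its binding domain — cannot bind it (Principle A).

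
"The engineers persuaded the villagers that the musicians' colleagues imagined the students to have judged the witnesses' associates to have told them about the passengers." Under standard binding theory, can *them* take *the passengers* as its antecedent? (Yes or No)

No

*them* is a pronoun; Principle B requires it to be free in its binding domain — the clause headed by 'told'.
— the passengers: second object of the clause headed by 'told'; is c-commanded by the pronoun; coreference would bind this R-expression — blocked (Principle C).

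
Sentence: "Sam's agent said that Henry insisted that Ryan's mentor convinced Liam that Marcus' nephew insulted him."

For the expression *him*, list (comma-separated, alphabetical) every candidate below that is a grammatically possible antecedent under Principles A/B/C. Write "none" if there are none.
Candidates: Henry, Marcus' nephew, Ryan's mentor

Henry, Ryan's mentor

*him* is a pronoun; Principle B requires it to be free in its binding domain — the clause headed by 'insulted'.
— Henry: subject of the clause headed by 'insisted'; c-commands the pronoun but lies outside its binding domain — allowed.
— Marcus' nephew: subject of the clause headed by 'insulted'; c-commands the pronoun within its binding domain — blocked (Principle B).
— Ryan's mentor: subject of the clause headed by 'convinced'; c-commands the pronoun but lies outside its binding domain — allowed.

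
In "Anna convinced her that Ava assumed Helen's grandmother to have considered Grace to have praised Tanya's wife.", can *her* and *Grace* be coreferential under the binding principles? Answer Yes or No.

*Grace* is an R-expression; Principle C requires it to be free (not bound by any c-commanding expression).
— her: object of the matrix clause; the pronoun c-commands the R-expression — coreference blocked (Principle C).

No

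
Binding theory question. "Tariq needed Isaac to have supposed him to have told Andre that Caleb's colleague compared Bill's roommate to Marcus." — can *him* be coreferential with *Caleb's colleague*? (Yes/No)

No

*him* is a pronoun; Principle B requires it to be free in its binding domain — the clause headed by 'supposed'.
— Caleb's colleague: subject of the clause headed by 'compared'; is c-commanded by the pronoun; coreference would bind this R-expression — blocked (Principle C).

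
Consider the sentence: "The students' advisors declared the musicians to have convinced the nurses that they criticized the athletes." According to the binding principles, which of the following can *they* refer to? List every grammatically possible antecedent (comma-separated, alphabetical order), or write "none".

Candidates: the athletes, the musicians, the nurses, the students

the musicians, the nurses, the students

*they* is a pronoun; Principle B requires it to be free in its binding domain — the clause headed by 'criticized'.
— the athletes: object of the clause headed by 'criticized'; is c-commanded by the pronoun; coreference would bind this R-expression — blocked (Principle C).
— the musicians: subject of the clause headed by 'convinced'; c-commands the pronoun but lies outside its binding domain — allowed.
— the nurses: object of the clause headed by 'convinced'; c-commands the pronoun but lies outside its binding domain — allowed.
— the students: possessor inside the subject DP of the matrix clause; does not c-command the pronoun — Principle B does not apply; allowed.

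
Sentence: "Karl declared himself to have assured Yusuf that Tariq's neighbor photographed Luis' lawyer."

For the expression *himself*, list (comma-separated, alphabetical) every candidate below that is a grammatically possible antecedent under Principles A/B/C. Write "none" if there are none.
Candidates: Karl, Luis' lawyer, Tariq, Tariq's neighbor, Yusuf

Karl

*himself* is a reflexive; Principle A requires it to be bound within its binding domain — the matrix clause.
— Karl: subject of the matrix clause; c-commands the reflexive within its binding domain — allowed (Principle A).
— Luis' lawyer: object of the clause headed by 'photographed'; does not c-command the reflexive — cannot bind it (Principle A).
— Tariq: possessor inside the subject DP of the clause headed by 'photographed'; does not c-command the reflexive — cannot bind it (Principle A).
— Tariq's neighbor: subject of the clause headed by 'photographed'; does not c-command the reflexive — cannot bind it (Principle A).
— Yusuf: object of the clause headed by 'assured'; does not c-command the reflexive — cannot bind it (Principle A).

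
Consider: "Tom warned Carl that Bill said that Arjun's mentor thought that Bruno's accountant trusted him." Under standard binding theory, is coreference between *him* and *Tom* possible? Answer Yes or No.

Yes

*Tom* is an R-expression; Principle C requires it to be free (not bound by any c-commanding expression).
— him: object of the clause headed by 'trusted'; the pronoun does not c-command the R-expression — coreference allowed.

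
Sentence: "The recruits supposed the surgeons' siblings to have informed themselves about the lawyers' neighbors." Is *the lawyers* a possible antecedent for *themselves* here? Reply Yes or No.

*themselves* is a reflexive; Principle A requires it to be bound within its binding domain — the clause headed by 'informed'.
— the lawyers: possessor inside the second object DP of the clause headed by 'informed'; does not c-command the reflexive — cannot bind it (Principle A).

No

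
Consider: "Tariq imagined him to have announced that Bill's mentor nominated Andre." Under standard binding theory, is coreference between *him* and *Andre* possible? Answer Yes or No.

No

*Andre* is an R-expression; Principle C requires it to be free (not bound by any c-commanding expression).
— him: subject of the clause headed by 'announced'; the pronoun c-commands the R-expression — coreference blocked (Principle C).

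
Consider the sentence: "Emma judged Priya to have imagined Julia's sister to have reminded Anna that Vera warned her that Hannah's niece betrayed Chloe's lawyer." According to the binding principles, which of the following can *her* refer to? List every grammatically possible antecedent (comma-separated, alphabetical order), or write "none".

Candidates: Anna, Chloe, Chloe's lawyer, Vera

*her* is a pronoun; Principle B requires it to be free in its binding domain — the clause headed by 'warned'.
— Anna: object of the clause headed by 'reminded'; c-commands the pronoun but lies outside its binding domain — allowed.
— Chloe: possessor inside the object DP of the clause headed by 'betrayed'; is c-commanded by the pronoun; coreference would bind this R-expression — blocked (Principle C).
— Chloe's lawyer: object of the clause headed by 'betrayed'; is c-commanded by the pronoun; coreference would bind this R-expression — blocked (Principle C).
— Vera: subject of the clause headed by 'warned'; c-commands the pronoun within its binding domain — blocked (Principle B).

Anna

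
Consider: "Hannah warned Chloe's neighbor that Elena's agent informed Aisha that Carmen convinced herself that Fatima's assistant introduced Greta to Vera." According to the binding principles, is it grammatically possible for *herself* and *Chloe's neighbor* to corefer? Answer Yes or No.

*herself* is a reflexive; Principle A requires it to be bound within its binding domain — the clause headed by 'convinced'.
— Chloe's neighbor: object of the matrix clause; c-commands the reflexive but lies outside its binding domain — cannot bind it (Principle A).

No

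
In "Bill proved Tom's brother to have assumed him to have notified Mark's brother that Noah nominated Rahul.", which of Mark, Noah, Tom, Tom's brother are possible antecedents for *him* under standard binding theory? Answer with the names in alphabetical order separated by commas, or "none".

Tom

*him* is a pronoun; Principle B requires it to be free in its binding domain — the clause headed by 'assumed'.
— Mark: possessor inside the object DP of the clause headed by 'notified'; is c-commanded by the pronoun; coreference would bind this R-expression — blocked (Principle C).
— Noah: subject of the clause headed by 'nominated'; is c-commanded by the pronoun; coreference would bind this R-expression — blocked (Principle C).
— Tom: possessor inside the subject DP of the clause headed by 'assumed'; does not c-command the pronoun — Principle B does not apply; allowed.
— Tom's brother: subject of the clause headed by 'assumed'; c-commands the pronoun within its binding domain — blocked (Principle B).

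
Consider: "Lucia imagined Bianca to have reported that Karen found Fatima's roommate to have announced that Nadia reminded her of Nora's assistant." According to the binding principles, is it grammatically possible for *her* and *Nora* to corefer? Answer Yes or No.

*her* is a pronoun; Principle B requires it to be free in its binding domain — the clause headed by 'reminded'.
— Nora: possessor inside the second object DP of the clause headed by 'reminded'; is c-commanded by the pronoun; coreference would bind this R-expression — blocked (Principle C).

No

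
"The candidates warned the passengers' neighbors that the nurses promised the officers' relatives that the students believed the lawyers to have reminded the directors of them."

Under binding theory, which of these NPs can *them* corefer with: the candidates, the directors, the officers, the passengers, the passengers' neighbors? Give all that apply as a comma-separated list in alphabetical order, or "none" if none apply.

*them* is a pronoun; Principle B requires it to be free in its binding domain — the clause headed by 'reminded'.
— the candidates: subject of the matrix clause; c-commands the pronoun but lies outside its binding domain — allowed.
— the directors: object of the clause headed by 'reminded'; c-commands the pronoun within its binding domain — blocked (Principle B).
— the officers: possessor inside the object DP of the clause headed by 'promised'; does not c-command the pronoun — Principle B does not apply; allowed.
— the passengers: possessor inside the object DP of the matrix clause; does not c-command the pronoun — Principle B does not apply; allowed.
— the passengers' neighbors: object of the matrix clause; c-commands the pronoun but lies outside its binding domain — allowed.

the candidates, the officers, the passengers, the passengers' neighbors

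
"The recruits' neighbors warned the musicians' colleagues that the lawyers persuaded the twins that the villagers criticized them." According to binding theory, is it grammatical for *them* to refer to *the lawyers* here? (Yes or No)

*the lawyers* is an R-expression; Principle C requires it to be free (not bound by any c-commanding expression).
— them: object of the clause headed by 'criticized'; the pronoun does not c-command the R-expression — coreference allowed.

Yes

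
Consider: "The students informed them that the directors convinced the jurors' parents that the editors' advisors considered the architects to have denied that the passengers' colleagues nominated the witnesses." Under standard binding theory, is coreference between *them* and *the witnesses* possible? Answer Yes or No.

*the witnesses* is an R-expression; Principle C requires it to be free (not bound by any c-commanding expression).
— them: object of the matrix clause; the pronoun c-commands the R-expression — coreference blocked (Principle C).

No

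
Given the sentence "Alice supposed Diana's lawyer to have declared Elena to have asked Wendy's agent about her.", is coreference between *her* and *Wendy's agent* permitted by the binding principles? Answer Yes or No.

No

*her* is a pronoun; Principle B requires it to be free in its binding domain — the clause headed by 'asked'.
— Wendy's agent: object of the clause headed by 'asked'; c-commands the pronoun within its binding domain — blocked (Principle B).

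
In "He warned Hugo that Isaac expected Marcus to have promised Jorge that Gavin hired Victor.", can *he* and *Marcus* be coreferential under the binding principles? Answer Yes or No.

No

*Marcus* is an R-expression; Principle C requires it to be free (not bound by any c-commanding expression).
— he: subject of the matrix clause; the pronoun c-commands the R-expression — coreference blocked (Principle C).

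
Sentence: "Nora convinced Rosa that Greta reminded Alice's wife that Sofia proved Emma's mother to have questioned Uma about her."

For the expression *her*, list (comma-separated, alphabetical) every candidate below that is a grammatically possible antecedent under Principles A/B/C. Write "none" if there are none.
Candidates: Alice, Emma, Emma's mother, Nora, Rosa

*her* is a pronoun; Principle B requires it to be free in its binding domain — the clause headed by 'questioned'.
— Alice: possessor inside the object DP of the clause headed by 'reminded'; does not c-command the pronoun — Principle B does not apply; allowed.
— Emma: possessor inside the subject DP of the clause headed by 'questioned'; does not c-command the pronoun — Principle B does not apply; allowed.
— Emma's mother: subject of the clause headed by 'questioned'; c-commands the pronoun within its binding domain — blocked (Principle B).
— Nora: subject of the matrix clause; c-commands the pronoun but lies outside its binding domain — allowed.
— Rosa: object of the matrix clause; c-commands the pronoun but lies outside its binding domain — allowed.

Alice, Emma, Nora, Rosa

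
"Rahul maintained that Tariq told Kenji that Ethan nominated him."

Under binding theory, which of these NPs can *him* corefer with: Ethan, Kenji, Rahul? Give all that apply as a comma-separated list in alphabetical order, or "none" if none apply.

*him* is a pronoun; Principle B requires it to be free in its binding domain — the clause headed by 'nominated'.
— Ethan: subject of the clause headed by 'nominated'; c-commands the pronoun within its binding domain — blocked (Principle B).
— Kenji: object of the clause headed by 'told'; c-commands the pronoun but lies outside its binding domain — allowed.
— Rahul: subject of the matrix clause; c-commands the pronoun but lies outside its binding domain — allowed.

Kenji, Rahul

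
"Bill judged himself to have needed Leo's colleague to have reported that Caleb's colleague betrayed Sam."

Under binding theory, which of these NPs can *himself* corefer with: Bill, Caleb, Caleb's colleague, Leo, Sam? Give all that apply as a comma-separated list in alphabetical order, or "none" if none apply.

Bill

*himself* is a reflexive; Principle A requires it to be bound within its binding domain — the matrix clause.
— Bill: subject of the matrix clause; c-commands the reflexive within its binding domain — allowed (Principle A).
— Caleb: possessor inside the subject DP of the clause headed by 'betrayed'; does not c-command the reflexive — cannot bind it (Principle A).
— Caleb's colleague: subject of the clause headed by 'betrayed'; does not c-command the reflexive — cannot bind it (Principle A).
— Leo: possessor inside the subject DP of the clause headed by 'reported'; does not c-command the reflexive — cannot bind it (Principle A).
— Sam: object of the clause headed by 'betrayed'; does not c-command the reflexive — cannot bind it (Principle A).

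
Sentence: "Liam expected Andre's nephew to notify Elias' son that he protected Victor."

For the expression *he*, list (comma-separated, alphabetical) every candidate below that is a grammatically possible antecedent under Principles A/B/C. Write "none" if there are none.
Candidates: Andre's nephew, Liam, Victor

*he* is a pronoun; Principle B requires it to be free in its binding domain — the clause headed by 'protected'.
— Andre's nephew: subject of the clause headed by 'notify'; c-commands the pronoun but lies outside its binding domain — allowed.
— Liam: subject of the matrix clause; c-commands the pronoun but lies outside its binding domain — allowed.
— Victor: object of the clause headed by 'protected'; is c-commanded by the pronoun; coreference would bind this R-expression — blocked (Principle C).

Andre's nephew, Liam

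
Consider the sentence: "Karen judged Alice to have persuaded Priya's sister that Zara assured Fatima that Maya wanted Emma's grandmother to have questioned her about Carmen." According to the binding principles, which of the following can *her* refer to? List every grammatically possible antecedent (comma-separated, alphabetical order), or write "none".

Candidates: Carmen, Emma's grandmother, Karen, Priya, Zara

*her* is a pronoun; Principle B requires it to be free in its binding domain — the clause headed by 'questioned'.
— Carmen: second object of the clause headed by 'questioned'; is c-commanded by the pronoun; coreference would bind this R-expression — blocked (Principle C).
— Emma's grandmother: subject of the clause headed by 'questioned'; c-commands the pronoun within its binding domain — blocked (Principle B).
— Karen: subject of the matrix clause; c-commands the pronoun but lies outside its binding domain — allowed.
— Priya: possessor inside the object DP of the clause headed by 'persuaded'; does not c-command the pronoun — Principle B does not apply; allowed.
— Zara: subject of the clause headed by 'assured'; c-commands the pronoun but lies outside its binding domain — allowed.

Karen, Priya, Zara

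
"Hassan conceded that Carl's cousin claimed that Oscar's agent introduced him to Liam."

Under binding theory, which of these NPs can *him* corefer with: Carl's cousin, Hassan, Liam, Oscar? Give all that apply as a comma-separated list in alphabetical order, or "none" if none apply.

*him* is a pronoun; Principle B requires it to be free in its binding domain — the clause headed by 'introduced'.
— Carl's cousin: subject of the clause headed by 'claimed'; c-commands the pronoun but lies outside its binding domain — allowed.
— Hassan: subject of the matrix clause; c-commands the pronoun but lies outside its binding domain — allowed.
— Liam: second object of the clause headed by 'introduced'; is c-commanded by the pronoun; coreference would bind this R-expression — blocked (Principle C).
— Oscar: possessor inside the subject DP of the clause headed by 'introduced'; does not c-command the pronoun — Principle B does not apply; allowed.

Carl's cousin, Hassan, Oscar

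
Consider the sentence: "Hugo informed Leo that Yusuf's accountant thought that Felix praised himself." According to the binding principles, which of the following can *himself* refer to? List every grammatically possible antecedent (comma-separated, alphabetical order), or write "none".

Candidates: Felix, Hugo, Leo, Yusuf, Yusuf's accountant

*himself* is a reflexive; Principle A requires it to be bound within its binding domain — the clause headed by 'praised'.
— Felix: subject of the clause headed by 'praised'; c-commands the reflexive within its binding domain — allowed (Principle A).
— Hugo: subject of the matrix clause; c-commands the reflexive but lies outside its binding domain — cannot bind it (Principle A).
— Leo: object of the matrix clause; c-commands the reflexive but lies outside its binding domain — cannot bind it (Principle A).
— Yusuf: possessor inside the subject DP of the clause headed by 'thought'; does not c-command the reflexive — cannot bind it (Principle A).
— Yusuf's accountant: subject of the clause headed by 'thought'; c-commands the reflexive but lies outside its binding domain — cannot bind it (Principle A).

Felix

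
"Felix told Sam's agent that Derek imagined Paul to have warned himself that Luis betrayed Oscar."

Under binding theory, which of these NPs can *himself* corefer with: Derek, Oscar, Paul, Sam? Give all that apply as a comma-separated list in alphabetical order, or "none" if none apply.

Paul

*himself* is a reflexive; Principle A requires it to be bound within its binding domain — the clause headed by 'warned'.
— Derek: subject of the clause headed by 'imagined'; c-commands the reflexive but lies outside its binding domain — cannot bind it (Principle A).
— Oscar: object of the clause headed by 'betrayed'; does not c-command the reflexive — cannot bind it (Principle A).
— Paul: subject of the clause headed by 'warned'; c-commands the reflexive within its binding domain — allowed (Principle A).
— Sam: possessor inside the object DP of the matrix clause; does not c-command the reflexive — cannot bind it (Principle A).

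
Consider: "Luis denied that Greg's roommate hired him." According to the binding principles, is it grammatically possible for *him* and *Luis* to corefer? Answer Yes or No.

*him* is a pronoun; Principle B requires it to be free in its binding domain — the clause headed by 'hired'.
— Luis: subject of the matrix clause; c-commands the pronoun but lies outside its binding domain — allowed.

Yes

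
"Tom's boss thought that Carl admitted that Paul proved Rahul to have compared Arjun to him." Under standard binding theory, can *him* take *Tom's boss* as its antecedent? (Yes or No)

Yes

*him* is a pronoun; Principle B requires it to be free in its binding domain — the clause headed by 'compared'.
— Tom's boss: subject of the matrix clause; c-commands the pronoun but lies outside its binding domain — allowed.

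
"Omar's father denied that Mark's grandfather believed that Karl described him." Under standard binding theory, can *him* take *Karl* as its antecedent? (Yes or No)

No

*him* is a pronoun; Principle B requires it to be free in its binding domain — the clause headed by 'described'.
— Karl: subject of the clause headed by 'described'; c-commands the pronoun within its binding domain — blocked (Principle B).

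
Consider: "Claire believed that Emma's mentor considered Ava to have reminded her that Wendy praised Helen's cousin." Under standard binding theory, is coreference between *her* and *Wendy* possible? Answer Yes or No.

No

*Wendy* is an R-expression; Principle C requires it to be free (not bound by any c-commanding expression).
— her: object of the clause headed by 'reminded'; the pronoun c-commands the R-expression — coreference blocked (Principle C).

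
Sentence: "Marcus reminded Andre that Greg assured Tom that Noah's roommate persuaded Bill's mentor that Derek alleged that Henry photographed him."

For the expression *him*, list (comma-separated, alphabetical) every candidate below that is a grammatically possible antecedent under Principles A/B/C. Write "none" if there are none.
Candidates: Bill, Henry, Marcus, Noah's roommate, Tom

*him* is a pronoun; Principle B requires it to be free in its binding domain — the clause headed by 'photographed'.
— Bill: possessor inside the object DP of the clause headed by 'persuaded'; does not c-command the pronoun — Principle B does not apply; allowed.
— Henry: subject of the clause headed by 'photographed'; c-commands the pronoun within its binding domain — blocked (Principle B).
— Marcus: subject of the matrix clause; c-commands the pronoun but lies outside its binding domain — allowed.
— Noah's roommate: subject of the clause headed by 'persuaded'; c-commands the pronoun but lies outside its binding domain — allowed.
— Tom: object of the clause headed by 'assured'; c-commands the pronoun but lies outside its binding domain — allowed.

Bill, Marcus, Noah's roommate, Tom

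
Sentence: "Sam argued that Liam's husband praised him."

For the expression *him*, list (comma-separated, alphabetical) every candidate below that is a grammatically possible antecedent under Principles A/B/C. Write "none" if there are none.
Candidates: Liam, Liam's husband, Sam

Liam, Sam

*him* is a pronoun; Principle B requires it to be free in its binding domain — the clause headed by 'praised'.
— Liam: possessor inside the subject DP of the clause headed by 'praised'; does not c-command the pronoun — Principle B does not apply; allowed.
— Liam's husband: subject of the clause headed by 'praised'; c-commands the pronoun within its binding domain — blocked (Principle B).
— Sam: subject of the matrix clause; c-commands the pronoun but lies outside its binding domain — allowed.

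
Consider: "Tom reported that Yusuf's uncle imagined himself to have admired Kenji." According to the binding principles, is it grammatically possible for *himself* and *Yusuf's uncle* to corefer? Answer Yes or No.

Yes

*himself* is a reflexive; Principle A requires it to be bound within its binding domain — the clause headed by 'imagined'.
— Yusuf's uncle: subject of the clause headed by 'imagined'; c-commands the reflexive within its binding domain — allowed (Principle A).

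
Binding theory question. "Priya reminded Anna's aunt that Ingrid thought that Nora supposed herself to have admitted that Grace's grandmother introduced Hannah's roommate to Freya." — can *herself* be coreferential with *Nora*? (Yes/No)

*herself* is a reflexive; Principle A requires it to be bound within its binding domain — the clause headed by 'supposed'.
— Nora: subject of the clause headed by 'supposed'; c-commands the reflexive within its binding domain — allowed (Principle A).

Yes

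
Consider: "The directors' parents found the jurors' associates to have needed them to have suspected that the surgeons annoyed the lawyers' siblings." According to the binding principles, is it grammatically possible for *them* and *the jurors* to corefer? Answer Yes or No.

Yes

*them* is a pronoun; Principle B requires it to be free in its binding domain — the clause headed by 'needed'.
— the jurors: possessor inside the subject DP of the clause headed by 'needed'; does not c-command the pronoun — Principle B does not apply; allowed.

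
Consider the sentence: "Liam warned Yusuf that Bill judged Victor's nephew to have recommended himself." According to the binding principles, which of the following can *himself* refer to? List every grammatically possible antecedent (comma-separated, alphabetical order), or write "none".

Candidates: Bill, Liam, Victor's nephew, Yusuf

Victor's nephew

*himself* is a reflexive; Principle A requires it to be bound within its binding domain — the clause headed by 'recommended'.
— Bill: subject of the clause headed by 'judged'; c-commands the reflexive but lies outside its binding domain — cannot bind it (Principle A).
— Liam: subject of the matrix clause; c-commands the reflexive but lies outside its binding domain — cannot bind it (Principle A).
— Victor's nephew: subject of the clause headed by 'recommended'; c-commands the reflexive within its binding domain — allowed (Principle A).
— Yusuf: object of the matrix clause; c-commands the reflexive but lies outside its binding domain — cannot bind it (Principle A).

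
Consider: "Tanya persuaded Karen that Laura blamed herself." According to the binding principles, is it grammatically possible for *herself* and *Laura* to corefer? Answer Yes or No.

Yes

*herself* is a reflexive; Principle A requires it to be bound within its binding domain — the clause headed by 'blamed'.
— Laura: subject of the clause headed by 'blamed'; c-commands the reflexive within its binding domain — allowed (Principle A).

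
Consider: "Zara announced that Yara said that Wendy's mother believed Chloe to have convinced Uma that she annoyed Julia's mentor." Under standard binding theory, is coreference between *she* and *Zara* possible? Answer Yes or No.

Yes

*Zara* is an R-expression; Principle C requires it to be free (not bound by any c-commanding expression).
— she: subject of the clause headed by 'annoyed'; the pronoun does not c-command the R-expression — coreference allowed.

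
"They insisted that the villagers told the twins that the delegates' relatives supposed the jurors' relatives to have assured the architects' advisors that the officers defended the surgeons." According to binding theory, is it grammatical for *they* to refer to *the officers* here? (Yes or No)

*the officers* is an R-expression; Principle C requires it to be free (not bound by any c-commanding expression).
— they: subject of the matrix clause; the pronoun c-commands the R-expression — coreference blocked (Principle C).

No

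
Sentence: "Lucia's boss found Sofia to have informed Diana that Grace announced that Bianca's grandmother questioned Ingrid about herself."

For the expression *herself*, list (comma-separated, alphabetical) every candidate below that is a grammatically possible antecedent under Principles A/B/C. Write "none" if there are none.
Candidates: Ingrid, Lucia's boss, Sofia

*herself* is a reflexive; Principle A requires it to be bound within its binding domain — the clause headed by 'questioned'.
— Ingrid: object of the clause headed by 'questioned'; c-commands the reflexive within its binding domain — allowed (Principle A).
— Lucia's boss: subject of the matrix clause; c-commands the reflexive but lies outside its binding domain — cannot bind it (Principle A).
— Sofia: subject of the clause headed by 'informed'; c-commands the reflexive but lies outside its binding domain — cannot bind it (Principle A).

Ingrid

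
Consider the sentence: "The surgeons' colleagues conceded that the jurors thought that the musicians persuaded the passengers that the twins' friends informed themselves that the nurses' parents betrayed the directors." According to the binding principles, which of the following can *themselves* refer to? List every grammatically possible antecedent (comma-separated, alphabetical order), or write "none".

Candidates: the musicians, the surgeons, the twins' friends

the twins' friends

*themselves* is a reflexive; Principle A requires it to be bound within its binding domain — the clause headed by 'informed'.
— the musicians: subject of the clause headed by 'persuaded'; c-commands the reflexive but lies outside its binding domain — cannot bind it (Principle A).
— the surgeons: possessor inside the subject DP of the matrix clause; does not c-command the reflexive — cannot bind it (Principle A).
— the twins' friends: subject of the clause headed by 'informed'; c-commands the reflexive within its binding domain — allowed (Principle A).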